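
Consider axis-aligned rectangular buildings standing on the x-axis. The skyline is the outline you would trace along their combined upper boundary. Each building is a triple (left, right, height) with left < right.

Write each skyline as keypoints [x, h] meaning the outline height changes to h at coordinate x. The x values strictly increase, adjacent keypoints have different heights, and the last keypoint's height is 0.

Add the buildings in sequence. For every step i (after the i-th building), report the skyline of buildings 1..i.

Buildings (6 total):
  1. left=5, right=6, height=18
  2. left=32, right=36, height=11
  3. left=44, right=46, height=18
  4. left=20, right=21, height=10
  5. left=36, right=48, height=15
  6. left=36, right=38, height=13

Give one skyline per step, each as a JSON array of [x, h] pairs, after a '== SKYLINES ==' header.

== SKYLINES ==
[[5,18],[6,0]]
[[5,18],[6,0],[32,11],[36,0]]
[[5,18],[6,0],[32,11],[36,0],[44,18],[46,0]]
[[5,18],[6,0],[20,10],[21,0],[32,11],[36,0],[44,18],[46,0]]
[[5,18],[6,0],[20,10],[21,0],[32,11],[36,15],[44,18],[46,15],[48,0]]
[[5,18],[6,0],[20,10],[21,0],[32,11],[36,15],[44,18],[46,15],[48,0]]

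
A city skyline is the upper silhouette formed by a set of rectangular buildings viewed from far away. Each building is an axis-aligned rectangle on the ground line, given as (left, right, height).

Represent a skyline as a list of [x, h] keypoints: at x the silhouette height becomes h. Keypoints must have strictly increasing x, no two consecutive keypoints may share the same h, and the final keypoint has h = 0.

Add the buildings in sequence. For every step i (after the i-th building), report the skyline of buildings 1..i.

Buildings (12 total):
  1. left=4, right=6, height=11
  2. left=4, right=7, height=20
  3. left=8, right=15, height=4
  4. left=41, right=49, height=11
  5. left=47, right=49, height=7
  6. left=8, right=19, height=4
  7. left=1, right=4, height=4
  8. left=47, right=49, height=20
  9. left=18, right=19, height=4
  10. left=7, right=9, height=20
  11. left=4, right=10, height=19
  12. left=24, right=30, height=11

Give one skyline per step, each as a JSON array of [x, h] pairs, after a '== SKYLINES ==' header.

== SKYLINES ==
[[4,11],[6,0]]
[[4,20],[7,0]]
[[4,20],[7,0],[8,4],[15,0]]
[[4,20],[7,0],[8,4],[15,0],[41,11],[49,0]]
[[4,20],[7,0],[8,4],[15,0],[41,11],[49,0]]
[[4,20],[7,0],[8,4],[19,0],[41,11],[49,0]]
[[1,4],[4,20],[7,0],[8,4],[19,0],[41,11],[49,0]]
[[1,4],[4,20],[7,0],[8,4],[19,0],[41,11],[47,20],[49,0]]
[[1,4],[4,20],[7,0],[8,4],[19,0],[41,11],[47,20],[49,0]]
[[1,4],[4,20],[9,4],[19,0],[41,11],[47,20],[49,0]]
[[1,4],[4,20],[9,19],[10,4],[19,0],[41,11],[47,20],[49,0]]
[[1,4],[4,20],[9,19],[10,4],[19,0],[24,11],[30,0],[41,11],[47,20],[49,0]]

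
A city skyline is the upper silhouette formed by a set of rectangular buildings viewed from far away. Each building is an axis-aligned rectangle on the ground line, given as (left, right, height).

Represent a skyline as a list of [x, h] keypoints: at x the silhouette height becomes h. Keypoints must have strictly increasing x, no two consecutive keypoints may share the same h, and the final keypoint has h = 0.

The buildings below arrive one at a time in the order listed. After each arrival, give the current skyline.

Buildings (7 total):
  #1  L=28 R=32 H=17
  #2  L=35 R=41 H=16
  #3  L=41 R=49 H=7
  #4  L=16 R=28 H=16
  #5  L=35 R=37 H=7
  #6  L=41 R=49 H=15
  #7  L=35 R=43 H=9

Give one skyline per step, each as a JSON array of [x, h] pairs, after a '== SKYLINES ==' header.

== SKYLINES ==
[[28,17],[32,0]]
[[28,17],[32,0],[35,16],[41,0]]
[[28,17],[32,0],[35,16],[41,7],[49,0]]
[[16,16],[28,17],[32,0],[35,16],[41,7],[49,0]]
[[16,16],[28,17],[32,0],[35,16],[41,7],[49,0]]
[[16,16],[28,17],[32,0],[35,16],[41,15],[49,0]]
[[16,16],[28,17],[32,0],[35,16],[41,15],[49,0]]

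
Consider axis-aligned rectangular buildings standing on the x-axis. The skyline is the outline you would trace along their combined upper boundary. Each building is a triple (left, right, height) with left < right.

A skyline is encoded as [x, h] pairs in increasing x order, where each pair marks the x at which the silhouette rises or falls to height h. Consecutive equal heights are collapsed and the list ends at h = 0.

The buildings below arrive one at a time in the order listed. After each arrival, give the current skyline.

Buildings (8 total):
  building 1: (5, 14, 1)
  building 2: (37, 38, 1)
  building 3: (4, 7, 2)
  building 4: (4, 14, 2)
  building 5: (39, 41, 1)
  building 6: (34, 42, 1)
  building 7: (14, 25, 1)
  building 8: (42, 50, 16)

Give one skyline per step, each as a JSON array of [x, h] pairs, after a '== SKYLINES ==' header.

== SKYLINES ==
[[5,1],[14,0]]
[[5,1],[14,0],[37,1],[38,0]]
[[4,2],[7,1],[14,0],[37,1],[38,0]]
[[4,2],[14,0],[37,1],[38,0]]
[[4,2],[14,0],[37,1],[38,0],[39,1],[41,0]]
[[4,2],[14,0],[34,1],[42,0]]
[[4,2],[14,1],[25,0],[34,1],[42,0]]
[[4,2],[14,1],[25,0],[34,1],[42,16],[50,0]]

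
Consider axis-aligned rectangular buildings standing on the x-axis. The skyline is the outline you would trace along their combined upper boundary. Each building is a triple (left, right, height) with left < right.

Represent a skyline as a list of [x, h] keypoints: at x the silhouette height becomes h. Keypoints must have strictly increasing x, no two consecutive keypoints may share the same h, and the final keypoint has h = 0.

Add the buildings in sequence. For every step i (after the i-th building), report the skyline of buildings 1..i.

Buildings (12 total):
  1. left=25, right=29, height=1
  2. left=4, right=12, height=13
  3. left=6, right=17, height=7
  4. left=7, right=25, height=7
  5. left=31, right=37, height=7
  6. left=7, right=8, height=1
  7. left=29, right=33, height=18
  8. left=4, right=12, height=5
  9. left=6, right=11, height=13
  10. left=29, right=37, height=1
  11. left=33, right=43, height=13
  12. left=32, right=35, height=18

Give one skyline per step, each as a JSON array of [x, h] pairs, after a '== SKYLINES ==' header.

== SKYLINES ==
[[25,1],[29,0]]
[[4,13],[12,0],[25,1],[29,0]]
[[4,13],[12,7],[17,0],[25,1],[29,0]]
[[4,13],[12,7],[25,1],[29,0]]
[[4,13],[12,7],[25,1],[29,0],[31,7],[37,0]]
[[4,13],[12,7],[25,1],[29,0],[31,7],[37,0]]
[[4,13],[12,7],[25,1],[29,18],[33,7],[37,0]]
[[4,13],[12,7],[25,1],[29,18],[33,7],[37,0]]
[[4,13],[12,7],[25,1],[29,18],[33,7],[37,0]]
[[4,13],[12,7],[25,1],[29,18],[33,7],[37,0]]
[[4,13],[12,7],[25,1],[29,18],[33,13],[43,0]]
[[4,13],[12,7],[25,1],[29,18],[35,13],[43,0]]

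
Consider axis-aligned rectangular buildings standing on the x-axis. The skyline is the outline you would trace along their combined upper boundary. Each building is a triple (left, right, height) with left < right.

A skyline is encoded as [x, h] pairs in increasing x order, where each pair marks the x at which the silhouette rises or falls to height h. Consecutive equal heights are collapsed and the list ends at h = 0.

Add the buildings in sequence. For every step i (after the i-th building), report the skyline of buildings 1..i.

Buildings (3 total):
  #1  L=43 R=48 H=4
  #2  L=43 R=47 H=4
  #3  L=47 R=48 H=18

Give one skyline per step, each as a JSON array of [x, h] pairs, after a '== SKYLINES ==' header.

== SKYLINES ==
[[43,4],[48,0]]
[[43,4],[48,0]]
[[43,4],[47,18],[48,0]]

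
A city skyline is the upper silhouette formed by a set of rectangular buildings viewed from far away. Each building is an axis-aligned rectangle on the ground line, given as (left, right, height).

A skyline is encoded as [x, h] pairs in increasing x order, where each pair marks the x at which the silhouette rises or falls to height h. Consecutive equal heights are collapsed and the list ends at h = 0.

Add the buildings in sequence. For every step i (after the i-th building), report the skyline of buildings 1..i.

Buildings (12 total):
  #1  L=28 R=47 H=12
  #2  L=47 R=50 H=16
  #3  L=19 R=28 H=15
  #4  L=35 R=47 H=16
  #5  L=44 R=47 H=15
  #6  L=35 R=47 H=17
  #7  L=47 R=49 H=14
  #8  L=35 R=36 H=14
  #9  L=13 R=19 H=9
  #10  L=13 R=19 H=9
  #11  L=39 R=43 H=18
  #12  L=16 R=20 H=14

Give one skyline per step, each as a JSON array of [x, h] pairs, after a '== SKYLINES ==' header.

== SKYLINES ==
[[28,12],[47,0]]
[[28,12],[47,16],[50,0]]
[[19,15],[28,12],[47,16],[50,0]]
[[19,15],[28,12],[35,16],[50,0]]
[[19,15],[28,12],[35,16],[50,0]]
[[19,15],[28,12],[35,17],[47,16],[50,0]]
[[19,15],[28,12],[35,17],[47,16],[50,0]]
[[19,15],[28,12],[35,17],[47,16],[50,0]]
[[13,9],[19,15],[28,12],[35,17],[47,16],[50,0]]
[[13,9],[19,15],[28,12],[35,17],[47,16],[50,0]]
[[13,9],[19,15],[28,12],[35,17],[39,18],[43,17],[47,16],[50,0]]
[[13,9],[16,14],[19,15],[28,12],[35,17],[39,18],[43,17],[47,16],[50,0]]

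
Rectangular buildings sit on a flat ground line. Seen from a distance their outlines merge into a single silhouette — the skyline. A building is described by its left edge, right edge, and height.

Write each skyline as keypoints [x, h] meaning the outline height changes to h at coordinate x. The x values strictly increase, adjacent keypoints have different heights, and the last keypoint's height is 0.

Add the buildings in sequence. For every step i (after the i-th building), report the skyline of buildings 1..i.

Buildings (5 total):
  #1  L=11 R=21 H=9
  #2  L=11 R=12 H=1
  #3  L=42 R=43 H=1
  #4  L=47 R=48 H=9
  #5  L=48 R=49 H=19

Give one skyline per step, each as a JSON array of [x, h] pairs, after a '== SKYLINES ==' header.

== SKYLINES ==
[[11,9],[21,0]]
[[11,9],[21,0]]
[[11,9],[21,0],[42,1],[43,0]]
[[11,9],[21,0],[42,1],[43,0],[47,9],[48,0]]
[[11,9],[21,0],[42,1],[43,0],[47,9],[48,19],[49,0]]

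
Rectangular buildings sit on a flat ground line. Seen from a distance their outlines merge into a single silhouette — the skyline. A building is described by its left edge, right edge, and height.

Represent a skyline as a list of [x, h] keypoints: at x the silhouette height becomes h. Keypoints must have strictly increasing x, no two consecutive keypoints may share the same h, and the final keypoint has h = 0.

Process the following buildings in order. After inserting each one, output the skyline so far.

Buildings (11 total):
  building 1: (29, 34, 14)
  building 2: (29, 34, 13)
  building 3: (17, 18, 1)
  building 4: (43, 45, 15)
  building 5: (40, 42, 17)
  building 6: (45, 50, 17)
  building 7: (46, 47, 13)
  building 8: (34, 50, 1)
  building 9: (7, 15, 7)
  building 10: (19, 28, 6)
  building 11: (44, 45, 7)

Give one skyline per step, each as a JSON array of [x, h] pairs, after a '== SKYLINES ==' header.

== SKYLINES ==
[[29,14],[34,0]]
[[29,14],[34,0]]
[[17,1],[18,0],[29,14],[34,0]]
[[17,1],[18,0],[29,14],[34,0],[43,15],[45,0]]
[[17,1],[18,0],[29,14],[34,0],[40,17],[42,0],[43,15],[45,0]]
[[17,1],[18,0],[29,14],[34,0],[40,17],[42,0],[43,15],[45,17],[50,0]]
[[17,1],[18,0],[29,14],[34,0],[40,17],[42,0],[43,15],[45,17],[50,0]]
[[17,1],[18,0],[29,14],[34,1],[40,17],[42,1],[43,15],[45,17],[50,0]]
[[7,7],[15,0],[17,1],[18,0],[29,14],[34,1],[40,17],[42,1],[43,15],[45,17],[50,0]]
[[7,7],[15,0],[17,1],[18,0],[19,6],[28,0],[29,14],[34,1],[40,17],[42,1],[43,15],[45,17],[50,0]]
[[7,7],[15,0],[17,1],[18,0],[19,6],[28,0],[29,14],[34,1],[40,17],[42,1],[43,15],[45,17],[50,0]]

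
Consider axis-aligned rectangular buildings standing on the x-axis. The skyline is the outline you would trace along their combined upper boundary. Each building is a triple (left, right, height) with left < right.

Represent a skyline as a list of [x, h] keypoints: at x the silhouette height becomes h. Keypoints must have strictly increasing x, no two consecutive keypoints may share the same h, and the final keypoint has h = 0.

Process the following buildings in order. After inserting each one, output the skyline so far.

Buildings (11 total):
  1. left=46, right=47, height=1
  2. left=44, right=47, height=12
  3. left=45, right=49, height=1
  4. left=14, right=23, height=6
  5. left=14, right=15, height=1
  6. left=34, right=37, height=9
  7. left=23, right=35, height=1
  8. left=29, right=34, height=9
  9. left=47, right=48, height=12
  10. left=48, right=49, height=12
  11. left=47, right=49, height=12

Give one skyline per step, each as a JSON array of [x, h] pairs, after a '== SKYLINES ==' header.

== SKYLINES ==
[[46,1],[47,0]]
[[44,12],[47,0]]
[[44,12],[47,1],[49,0]]
[[14,6],[23,0],[44,12],[47,1],[49,0]]
[[14,6],[23,0],[44,12],[47,1],[49,0]]
[[14,6],[23,0],[34,9],[37,0],[44,12],[47,1],[49,0]]
[[14,6],[23,1],[34,9],[37,0],[44,12],[47,1],[49,0]]
[[14,6],[23,1],[29,9],[37,0],[44,12],[47,1],[49,0]]
[[14,6],[23,1],[29,9],[37,0],[44,12],[48,1],[49,0]]
[[14,6],[23,1],[29,9],[37,0],[44,12],[49,0]]
[[14,6],[23,1],[29,9],[37,0],[44,12],[49,0]]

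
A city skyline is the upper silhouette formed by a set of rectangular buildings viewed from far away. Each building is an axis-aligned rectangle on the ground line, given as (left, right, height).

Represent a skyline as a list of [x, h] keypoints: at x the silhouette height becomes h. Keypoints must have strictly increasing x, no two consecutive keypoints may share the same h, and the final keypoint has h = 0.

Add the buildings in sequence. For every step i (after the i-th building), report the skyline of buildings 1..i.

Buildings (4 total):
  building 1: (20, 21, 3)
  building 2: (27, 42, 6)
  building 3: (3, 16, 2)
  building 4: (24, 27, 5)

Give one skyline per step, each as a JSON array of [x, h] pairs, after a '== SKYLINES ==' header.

== SKYLINES ==
[[20,3],[21,0]]
[[20,3],[21,0],[27,6],[42,0]]
[[3,2],[16,0],[20,3],[21,0],[27,6],[42,0]]
[[3,2],[16,0],[20,3],[21,0],[24,5],[27,6],[42,0]]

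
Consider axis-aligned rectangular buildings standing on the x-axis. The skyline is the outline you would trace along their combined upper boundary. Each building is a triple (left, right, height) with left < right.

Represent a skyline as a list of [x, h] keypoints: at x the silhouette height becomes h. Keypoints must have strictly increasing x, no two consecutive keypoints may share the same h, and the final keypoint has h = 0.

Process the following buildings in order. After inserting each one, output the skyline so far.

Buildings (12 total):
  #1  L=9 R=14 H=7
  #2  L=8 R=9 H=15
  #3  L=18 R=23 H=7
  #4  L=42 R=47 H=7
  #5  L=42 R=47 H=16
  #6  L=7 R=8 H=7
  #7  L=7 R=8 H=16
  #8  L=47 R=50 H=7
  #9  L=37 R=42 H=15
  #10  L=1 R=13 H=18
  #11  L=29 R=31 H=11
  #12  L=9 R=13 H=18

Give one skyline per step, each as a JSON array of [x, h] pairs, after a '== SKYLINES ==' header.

== SKYLINES ==
[[9,7],[14,0]]
[[8,15],[9,7],[14,0]]
[[8,15],[9,7],[14,0],[18,7],[23,0]]
[[8,15],[9,7],[14,0],[18,7],[23,0],[42,7],[47,0]]
[[8,15],[9,7],[14,0],[18,7],[23,0],[42,16],[47,0]]
[[7,7],[8,15],[9,7],[14,0],[18,7],[23,0],[42,16],[47,0]]
[[7,16],[8,15],[9,7],[14,0],[18,7],[23,0],[42,16],[47,0]]
[[7,16],[8,15],[9,7],[14,0],[18,7],[23,0],[42,16],[47,7],[50,0]]
[[7,16],[8,15],[9,7],[14,0],[18,7],[23,0],[37,15],[42,16],[47,7],[50,0]]
[[1,18],[13,7],[14,0],[18,7],[23,0],[37,15],[42,16],[47,7],[50,0]]
[[1,18],[13,7],[14,0],[18,7],[23,0],[29,11],[31,0],[37,15],[42,16],[47,7],[50,0]]
[[1,18],[13,7],[14,0],[18,7],[23,0],[29,11],[31,0],[37,15],[42,16],[47,7],[50,0]]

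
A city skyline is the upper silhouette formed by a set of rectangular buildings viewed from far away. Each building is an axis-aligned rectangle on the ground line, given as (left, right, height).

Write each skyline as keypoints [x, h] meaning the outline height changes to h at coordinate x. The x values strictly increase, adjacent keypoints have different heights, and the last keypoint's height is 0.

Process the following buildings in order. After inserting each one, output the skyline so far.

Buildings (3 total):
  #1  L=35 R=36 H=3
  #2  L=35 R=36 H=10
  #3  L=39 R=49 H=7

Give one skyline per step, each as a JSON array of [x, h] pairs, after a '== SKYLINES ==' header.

== SKYLINES ==
[[35,3],[36,0]]
[[35,10],[36,0]]
[[35,10],[36,0],[39,7],[49,0]]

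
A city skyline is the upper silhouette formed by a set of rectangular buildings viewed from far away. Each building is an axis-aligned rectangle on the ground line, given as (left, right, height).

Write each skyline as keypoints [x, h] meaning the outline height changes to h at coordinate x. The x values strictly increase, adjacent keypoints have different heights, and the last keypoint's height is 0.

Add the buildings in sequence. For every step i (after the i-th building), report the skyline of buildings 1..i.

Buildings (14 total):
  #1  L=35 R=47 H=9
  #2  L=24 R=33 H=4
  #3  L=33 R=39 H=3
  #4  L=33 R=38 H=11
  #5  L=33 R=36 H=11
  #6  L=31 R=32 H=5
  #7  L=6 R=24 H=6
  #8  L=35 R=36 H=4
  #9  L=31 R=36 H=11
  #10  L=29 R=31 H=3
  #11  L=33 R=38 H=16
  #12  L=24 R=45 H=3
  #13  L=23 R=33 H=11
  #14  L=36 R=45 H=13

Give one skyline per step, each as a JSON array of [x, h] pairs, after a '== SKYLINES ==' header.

== SKYLINES ==
[[35,9],[47,0]]
[[24,4],[33,0],[35,9],[47,0]]
[[24,4],[33,3],[35,9],[47,0]]
[[24,4],[33,11],[38,9],[47,0]]
[[24,4],[33,11],[38,9],[47,0]]
[[24,4],[31,5],[32,4],[33,11],[38,9],[47,0]]
[[6,6],[24,4],[31,5],[32,4],[33,11],[38,9],[47,0]]
[[6,6],[24,4],[31,5],[32,4],[33,11],[38,9],[47,0]]
[[6,6],[24,4],[31,11],[38,9],[47,0]]
[[6,6],[24,4],[31,11],[38,9],[47,0]]
[[6,6],[24,4],[31,11],[33,16],[38,9],[47,0]]
[[6,6],[24,4],[31,11],[33,16],[38,9],[47,0]]
[[6,6],[23,11],[33,16],[38,9],[47,0]]
[[6,6],[23,11],[33,16],[38,13],[45,9],[47,0]]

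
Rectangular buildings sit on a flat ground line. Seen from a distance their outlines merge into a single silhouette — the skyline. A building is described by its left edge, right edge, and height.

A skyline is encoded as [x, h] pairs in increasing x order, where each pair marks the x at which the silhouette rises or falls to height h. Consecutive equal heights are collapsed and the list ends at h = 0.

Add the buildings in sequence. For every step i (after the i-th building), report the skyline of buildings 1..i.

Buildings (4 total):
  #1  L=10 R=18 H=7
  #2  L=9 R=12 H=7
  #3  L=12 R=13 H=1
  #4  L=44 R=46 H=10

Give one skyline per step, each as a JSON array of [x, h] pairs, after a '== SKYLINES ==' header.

== SKYLINES ==
[[10,7],[18,0]]
[[9,7],[18,0]]
[[9,7],[18,0]]
[[9,7],[18,0],[44,10],[46,0]]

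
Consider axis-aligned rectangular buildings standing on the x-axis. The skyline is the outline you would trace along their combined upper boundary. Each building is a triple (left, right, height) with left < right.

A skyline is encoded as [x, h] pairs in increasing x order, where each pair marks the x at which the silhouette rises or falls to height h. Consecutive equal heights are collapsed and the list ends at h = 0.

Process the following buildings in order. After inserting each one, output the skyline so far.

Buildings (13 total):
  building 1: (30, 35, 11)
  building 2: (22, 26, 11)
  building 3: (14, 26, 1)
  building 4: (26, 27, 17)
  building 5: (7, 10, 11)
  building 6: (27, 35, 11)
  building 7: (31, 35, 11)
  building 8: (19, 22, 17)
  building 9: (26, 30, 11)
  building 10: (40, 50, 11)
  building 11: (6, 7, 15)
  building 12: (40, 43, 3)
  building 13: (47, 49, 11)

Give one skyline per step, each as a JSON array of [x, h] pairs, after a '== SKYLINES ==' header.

== SKYLINES ==
[[30,11],[35,0]]
[[22,11],[26,0],[30,11],[35,0]]
[[14,1],[22,11],[26,0],[30,11],[35,0]]
[[14,1],[22,11],[26,17],[27,0],[30,11],[35,0]]
[[7,11],[10,0],[14,1],[22,11],[26,17],[27,0],[30,11],[35,0]]
[[7,11],[10,0],[14,1],[22,11],[26,17],[27,11],[35,0]]
[[7,11],[10,0],[14,1],[22,11],[26,17],[27,11],[35,0]]
[[7,11],[10,0],[14,1],[19,17],[22,11],[26,17],[27,11],[35,0]]
[[7,11],[10,0],[14,1],[19,17],[22,11],[26,17],[27,11],[35,0]]
[[7,11],[10,0],[14,1],[19,17],[22,11],[26,17],[27,11],[35,0],[40,11],[50,0]]
[[6,15],[7,11],[10,0],[14,1],[19,17],[22,11],[26,17],[27,11],[35,0],[40,11],[50,0]]
[[6,15],[7,11],[10,0],[14,1],[19,17],[22,11],[26,17],[27,11],[35,0],[40,11],[50,0]]
[[6,15],[7,11],[10,0],[14,1],[19,17],[22,11],[26,17],[27,11],[35,0],[40,11],[50,0]]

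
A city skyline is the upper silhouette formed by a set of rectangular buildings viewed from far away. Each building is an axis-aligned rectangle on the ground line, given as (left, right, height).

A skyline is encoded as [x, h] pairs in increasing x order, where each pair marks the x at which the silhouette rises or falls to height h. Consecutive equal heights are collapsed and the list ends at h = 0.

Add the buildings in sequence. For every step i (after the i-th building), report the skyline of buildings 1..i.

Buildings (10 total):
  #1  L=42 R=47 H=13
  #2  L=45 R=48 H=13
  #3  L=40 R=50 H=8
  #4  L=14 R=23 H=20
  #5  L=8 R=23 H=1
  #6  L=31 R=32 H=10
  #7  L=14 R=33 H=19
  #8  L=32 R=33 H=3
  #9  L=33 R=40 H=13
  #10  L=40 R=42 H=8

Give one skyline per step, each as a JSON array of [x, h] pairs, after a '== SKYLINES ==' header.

== SKYLINES ==
[[42,13],[47,0]]
[[42,13],[48,0]]
[[40,8],[42,13],[48,8],[50,0]]
[[14,20],[23,0],[40,8],[42,13],[48,8],[50,0]]
[[8,1],[14,20],[23,0],[40,8],[42,13],[48,8],[50,0]]
[[8,1],[14,20],[23,0],[31,10],[32,0],[40,8],[42,13],[48,8],[50,0]]
[[8,1],[14,20],[23,19],[33,0],[40,8],[42,13],[48,8],[50,0]]
[[8,1],[14,20],[23,19],[33,0],[40,8],[42,13],[48,8],[50,0]]
[[8,1],[14,20],[23,19],[33,13],[40,8],[42,13],[48,8],[50,0]]
[[8,1],[14,20],[23,19],[33,13],[40,8],[42,13],[48,8],[50,0]]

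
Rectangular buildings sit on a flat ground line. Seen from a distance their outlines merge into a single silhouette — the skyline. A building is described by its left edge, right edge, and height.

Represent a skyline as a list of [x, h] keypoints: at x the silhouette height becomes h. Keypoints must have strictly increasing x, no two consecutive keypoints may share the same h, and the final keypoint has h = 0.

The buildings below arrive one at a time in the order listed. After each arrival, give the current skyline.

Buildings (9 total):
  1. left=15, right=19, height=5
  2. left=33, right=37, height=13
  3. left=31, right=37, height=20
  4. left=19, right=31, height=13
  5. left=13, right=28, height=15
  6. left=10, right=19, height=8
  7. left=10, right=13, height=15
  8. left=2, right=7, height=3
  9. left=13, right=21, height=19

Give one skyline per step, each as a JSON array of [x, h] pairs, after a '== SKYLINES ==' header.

== SKYLINES ==
[[15,5],[19,0]]
[[15,5],[19,0],[33,13],[37,0]]
[[15,5],[19,0],[31,20],[37,0]]
[[15,5],[19,13],[31,20],[37,0]]
[[13,15],[28,13],[31,20],[37,0]]
[[10,8],[13,15],[28,13],[31,20],[37,0]]
[[10,15],[28,13],[31,20],[37,0]]
[[2,3],[7,0],[10,15],[28,13],[31,20],[37,0]]
[[2,3],[7,0],[10,15],[13,19],[21,15],[28,13],[31,20],[37,0]]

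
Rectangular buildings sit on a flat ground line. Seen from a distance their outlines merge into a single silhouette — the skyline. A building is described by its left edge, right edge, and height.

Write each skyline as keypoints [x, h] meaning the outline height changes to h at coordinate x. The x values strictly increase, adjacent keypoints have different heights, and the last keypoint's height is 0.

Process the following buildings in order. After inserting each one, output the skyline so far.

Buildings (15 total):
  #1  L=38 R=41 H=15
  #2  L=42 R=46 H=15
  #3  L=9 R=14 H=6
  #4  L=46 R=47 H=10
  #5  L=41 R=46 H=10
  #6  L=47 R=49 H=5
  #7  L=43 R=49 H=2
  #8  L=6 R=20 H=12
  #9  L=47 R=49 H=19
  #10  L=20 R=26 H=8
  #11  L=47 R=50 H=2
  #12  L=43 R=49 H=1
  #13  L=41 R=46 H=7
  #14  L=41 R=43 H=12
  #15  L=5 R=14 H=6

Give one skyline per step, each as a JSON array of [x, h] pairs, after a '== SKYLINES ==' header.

== SKYLINES ==
[[38,15],[41,0]]
[[38,15],[41,0],[42,15],[46,0]]
[[9,6],[14,0],[38,15],[41,0],[42,15],[46,0]]
[[9,6],[14,0],[38,15],[41,0],[42,15],[46,10],[47,0]]
[[9,6],[14,0],[38,15],[41,10],[42,15],[46,10],[47,0]]
[[9,6],[14,0],[38,15],[41,10],[42,15],[46,10],[47,5],[49,0]]
[[9,6],[14,0],[38,15],[41,10],[42,15],[46,10],[47,5],[49,0]]
[[6,12],[20,0],[38,15],[41,10],[42,15],[46,10],[47,5],[49,0]]
[[6,12],[20,0],[38,15],[41,10],[42,15],[46,10],[47,19],[49,0]]
[[6,12],[20,8],[26,0],[38,15],[41,10],[42,15],[46,10],[47,19],[49,0]]
[[6,12],[20,8],[26,0],[38,15],[41,10],[42,15],[46,10],[47,19],[49,2],[50,0]]
[[6,12],[20,8],[26,0],[38,15],[41,10],[42,15],[46,10],[47,19],[49,2],[50,0]]
[[6,12],[20,8],[26,0],[38,15],[41,10],[42,15],[46,10],[47,19],[49,2],[50,0]]
[[6,12],[20,8],[26,0],[38,15],[41,12],[42,15],[46,10],[47,19],[49,2],[50,0]]
[[5,6],[6,12],[20,8],[26,0],[38,15],[41,12],[42,15],[46,10],[47,19],[49,2],[50,0]]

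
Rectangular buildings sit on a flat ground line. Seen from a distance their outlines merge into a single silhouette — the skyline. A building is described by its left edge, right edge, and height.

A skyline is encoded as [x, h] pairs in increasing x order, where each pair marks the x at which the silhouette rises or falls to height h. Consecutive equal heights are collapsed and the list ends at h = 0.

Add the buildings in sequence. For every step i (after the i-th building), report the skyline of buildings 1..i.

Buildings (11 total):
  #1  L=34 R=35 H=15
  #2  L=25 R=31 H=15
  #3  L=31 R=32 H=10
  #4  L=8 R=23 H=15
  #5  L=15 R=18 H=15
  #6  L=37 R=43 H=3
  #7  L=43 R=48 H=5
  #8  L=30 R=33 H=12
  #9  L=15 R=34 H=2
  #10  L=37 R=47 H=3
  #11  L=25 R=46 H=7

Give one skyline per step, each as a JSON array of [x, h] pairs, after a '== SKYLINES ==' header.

== SKYLINES ==
[[34,15],[35,0]]
[[25,15],[31,0],[34,15],[35,0]]
[[25,15],[31,10],[32,0],[34,15],[35,0]]
[[8,15],[23,0],[25,15],[31,10],[32,0],[34,15],[35,0]]
[[8,15],[23,0],[25,15],[31,10],[32,0],[34,15],[35,0]]
[[8,15],[23,0],[25,15],[31,10],[32,0],[34,15],[35,0],[37,3],[43,0]]
[[8,15],[23,0],[25,15],[31,10],[32,0],[34,15],[35,0],[37,3],[43,5],[48,0]]
[[8,15],[23,0],[25,15],[31,12],[33,0],[34,15],[35,0],[37,3],[43,5],[48,0]]
[[8,15],[23,2],[25,15],[31,12],[33,2],[34,15],[35,0],[37,3],[43,5],[48,0]]
[[8,15],[23,2],[25,15],[31,12],[33,2],[34,15],[35,0],[37,3],[43,5],[48,0]]
[[8,15],[23,2],[25,15],[31,12],[33,7],[34,15],[35,7],[46,5],[48,0]]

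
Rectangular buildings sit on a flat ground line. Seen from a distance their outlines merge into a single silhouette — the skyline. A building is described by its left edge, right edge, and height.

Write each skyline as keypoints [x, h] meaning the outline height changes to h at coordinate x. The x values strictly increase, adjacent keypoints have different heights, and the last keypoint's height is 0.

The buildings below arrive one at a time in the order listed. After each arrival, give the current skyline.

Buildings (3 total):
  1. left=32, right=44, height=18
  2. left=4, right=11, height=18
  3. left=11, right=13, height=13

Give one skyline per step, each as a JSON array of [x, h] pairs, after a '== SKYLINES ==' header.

== SKYLINES ==
[[32,18],[44,0]]
[[4,18],[11,0],[32,18],[44,0]]
[[4,18],[11,13],[13,0],[32,18],[44,0]]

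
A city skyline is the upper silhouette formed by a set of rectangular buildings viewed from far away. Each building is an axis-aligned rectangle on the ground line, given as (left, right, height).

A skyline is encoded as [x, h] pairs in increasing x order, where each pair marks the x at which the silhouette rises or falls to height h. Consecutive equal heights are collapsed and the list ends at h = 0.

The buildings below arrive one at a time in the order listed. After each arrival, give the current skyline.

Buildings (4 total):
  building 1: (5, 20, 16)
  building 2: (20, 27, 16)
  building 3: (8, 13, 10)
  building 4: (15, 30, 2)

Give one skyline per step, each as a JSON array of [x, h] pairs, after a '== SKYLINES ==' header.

== SKYLINES ==
[[5,16],[20,0]]
[[5,16],[27,0]]
[[5,16],[27,0]]
[[5,16],[27,2],[30,0]]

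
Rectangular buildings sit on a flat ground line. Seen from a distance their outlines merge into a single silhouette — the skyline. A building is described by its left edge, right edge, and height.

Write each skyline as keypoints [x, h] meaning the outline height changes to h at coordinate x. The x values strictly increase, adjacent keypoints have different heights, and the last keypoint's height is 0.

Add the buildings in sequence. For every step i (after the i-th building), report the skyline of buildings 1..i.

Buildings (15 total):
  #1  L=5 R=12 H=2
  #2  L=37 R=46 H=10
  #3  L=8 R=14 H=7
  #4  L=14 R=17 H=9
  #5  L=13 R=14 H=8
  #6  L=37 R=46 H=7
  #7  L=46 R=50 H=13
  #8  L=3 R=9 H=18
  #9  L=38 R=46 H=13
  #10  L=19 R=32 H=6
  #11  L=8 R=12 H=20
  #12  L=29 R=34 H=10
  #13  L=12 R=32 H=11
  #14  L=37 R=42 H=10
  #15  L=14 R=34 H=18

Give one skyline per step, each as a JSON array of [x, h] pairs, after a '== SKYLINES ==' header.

== SKYLINES ==
[[5,2],[12,0]]
[[5,2],[12,0],[37,10],[46,0]]
[[5,2],[8,7],[14,0],[37,10],[46,0]]
[[5,2],[8,7],[14,9],[17,0],[37,10],[46,0]]
[[5,2],[8,7],[13,8],[14,9],[17,0],[37,10],[46,0]]
[[5,2],[8,7],[13,8],[14,9],[17,0],[37,10],[46,0]]
[[5,2],[8,7],[13,8],[14,9],[17,0],[37,10],[46,13],[50,0]]
[[3,18],[9,7],[13,8],[14,9],[17,0],[37,10],[46,13],[50,0]]
[[3,18],[9,7],[13,8],[14,9],[17,0],[37,10],[38,13],[50,0]]
[[3,18],[9,7],[13,8],[14,9],[17,0],[19,6],[32,0],[37,10],[38,13],[50,0]]
[[3,18],[8,20],[12,7],[13,8],[14,9],[17,0],[19,6],[32,0],[37,10],[38,13],[50,0]]
[[3,18],[8,20],[12,7],[13,8],[14,9],[17,0],[19,6],[29,10],[34,0],[37,10],[38,13],[50,0]]
[[3,18],[8,20],[12,11],[32,10],[34,0],[37,10],[38,13],[50,0]]
[[3,18],[8,20],[12,11],[32,10],[34,0],[37,10],[38,13],[50,0]]
[[3,18],[8,20],[12,11],[14,18],[34,0],[37,10],[38,13],[50,0]]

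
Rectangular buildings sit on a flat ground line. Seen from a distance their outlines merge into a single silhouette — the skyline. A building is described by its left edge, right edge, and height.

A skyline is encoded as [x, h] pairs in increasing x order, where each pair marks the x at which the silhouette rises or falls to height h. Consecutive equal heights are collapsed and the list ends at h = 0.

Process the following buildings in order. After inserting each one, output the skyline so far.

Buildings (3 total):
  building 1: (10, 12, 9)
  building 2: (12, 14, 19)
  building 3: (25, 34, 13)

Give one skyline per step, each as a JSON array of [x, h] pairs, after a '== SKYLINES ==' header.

== SKYLINES ==
[[10,9],[12,0]]
[[10,9],[12,19],[14,0]]
[[10,9],[12,19],[14,0],[25,13],[34,0]]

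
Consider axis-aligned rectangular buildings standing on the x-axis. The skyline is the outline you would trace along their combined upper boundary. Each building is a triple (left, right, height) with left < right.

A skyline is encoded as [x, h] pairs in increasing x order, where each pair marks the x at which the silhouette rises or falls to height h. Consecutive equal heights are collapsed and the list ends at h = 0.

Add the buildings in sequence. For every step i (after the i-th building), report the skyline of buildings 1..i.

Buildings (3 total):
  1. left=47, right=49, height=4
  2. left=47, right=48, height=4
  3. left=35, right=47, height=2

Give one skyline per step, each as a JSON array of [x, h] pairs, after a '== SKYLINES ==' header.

== SKYLINES ==
[[47,4],[49,0]]
[[47,4],[49,0]]
[[35,2],[47,4],[49,0]]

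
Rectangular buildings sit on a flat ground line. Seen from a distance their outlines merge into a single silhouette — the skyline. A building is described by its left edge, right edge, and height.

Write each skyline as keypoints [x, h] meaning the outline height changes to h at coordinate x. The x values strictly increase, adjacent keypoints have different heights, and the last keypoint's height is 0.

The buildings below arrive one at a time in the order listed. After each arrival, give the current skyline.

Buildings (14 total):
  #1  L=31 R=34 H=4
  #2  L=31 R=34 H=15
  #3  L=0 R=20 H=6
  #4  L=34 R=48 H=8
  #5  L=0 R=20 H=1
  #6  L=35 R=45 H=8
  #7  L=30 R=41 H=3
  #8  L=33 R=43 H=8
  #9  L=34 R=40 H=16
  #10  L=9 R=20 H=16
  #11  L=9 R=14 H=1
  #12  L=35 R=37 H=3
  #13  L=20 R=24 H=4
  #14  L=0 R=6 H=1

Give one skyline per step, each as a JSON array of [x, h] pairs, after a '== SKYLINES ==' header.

== SKYLINES ==
[[31,4],[34,0]]
[[31,15],[34,0]]
[[0,6],[20,0],[31,15],[34,0]]
[[0,6],[20,0],[31,15],[34,8],[48,0]]
[[0,6],[20,0],[31,15],[34,8],[48,0]]
[[0,6],[20,0],[31,15],[34,8],[48,0]]
[[0,6],[20,0],[30,3],[31,15],[34,8],[48,0]]
[[0,6],[20,0],[30,3],[31,15],[34,8],[48,0]]
[[0,6],[20,0],[30,3],[31,15],[34,16],[40,8],[48,0]]
[[0,6],[9,16],[20,0],[30,3],[31,15],[34,16],[40,8],[48,0]]
[[0,6],[9,16],[20,0],[30,3],[31,15],[34,16],[40,8],[48,0]]
[[0,6],[9,16],[20,0],[30,3],[31,15],[34,16],[40,8],[48,0]]
[[0,6],[9,16],[20,4],[24,0],[30,3],[31,15],[34,16],[40,8],[48,0]]
[[0,6],[9,16],[20,4],[24,0],[30,3],[31,15],[34,16],[40,8],[48,0]]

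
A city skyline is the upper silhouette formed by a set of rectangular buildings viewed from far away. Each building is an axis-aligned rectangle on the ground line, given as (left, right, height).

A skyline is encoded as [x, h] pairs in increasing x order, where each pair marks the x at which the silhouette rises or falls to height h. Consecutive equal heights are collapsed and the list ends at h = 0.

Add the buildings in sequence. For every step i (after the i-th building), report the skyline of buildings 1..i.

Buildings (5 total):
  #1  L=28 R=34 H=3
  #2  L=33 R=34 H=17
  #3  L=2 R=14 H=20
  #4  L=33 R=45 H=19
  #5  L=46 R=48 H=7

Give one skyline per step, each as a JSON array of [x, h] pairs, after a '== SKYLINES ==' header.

== SKYLINES ==
[[28,3],[34,0]]
[[28,3],[33,17],[34,0]]
[[2,20],[14,0],[28,3],[33,17],[34,0]]
[[2,20],[14,0],[28,3],[33,19],[45,0]]
[[2,20],[14,0],[28,3],[33,19],[45,0],[46,7],[48,0]]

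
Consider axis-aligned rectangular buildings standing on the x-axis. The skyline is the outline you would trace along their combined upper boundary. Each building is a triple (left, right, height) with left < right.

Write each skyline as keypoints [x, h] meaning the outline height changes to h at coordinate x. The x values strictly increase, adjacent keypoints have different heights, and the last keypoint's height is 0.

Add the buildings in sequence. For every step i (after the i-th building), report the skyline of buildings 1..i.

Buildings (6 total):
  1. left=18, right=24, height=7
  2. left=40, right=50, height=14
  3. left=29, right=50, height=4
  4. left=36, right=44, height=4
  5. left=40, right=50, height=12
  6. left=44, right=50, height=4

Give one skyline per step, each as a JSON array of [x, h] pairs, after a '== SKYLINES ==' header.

== SKYLINES ==
[[18,7],[24,0]]
[[18,7],[24,0],[40,14],[50,0]]
[[18,7],[24,0],[29,4],[40,14],[50,0]]
[[18,7],[24,0],[29,4],[40,14],[50,0]]
[[18,7],[24,0],[29,4],[40,14],[50,0]]
[[18,7],[24,0],[29,4],[40,14],[50,0]]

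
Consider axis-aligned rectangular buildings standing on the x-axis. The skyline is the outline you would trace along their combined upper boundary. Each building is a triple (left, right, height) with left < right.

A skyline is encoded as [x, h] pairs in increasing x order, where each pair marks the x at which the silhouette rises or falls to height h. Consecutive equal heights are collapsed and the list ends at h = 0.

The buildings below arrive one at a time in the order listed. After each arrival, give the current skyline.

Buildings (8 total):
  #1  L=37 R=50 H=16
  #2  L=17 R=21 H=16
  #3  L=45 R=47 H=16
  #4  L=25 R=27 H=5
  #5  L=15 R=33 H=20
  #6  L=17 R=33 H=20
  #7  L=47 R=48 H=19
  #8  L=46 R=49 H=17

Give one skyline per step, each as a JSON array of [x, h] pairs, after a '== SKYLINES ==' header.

== SKYLINES ==
[[37,16],[50,0]]
[[17,16],[21,0],[37,16],[50,0]]
[[17,16],[21,0],[37,16],[50,0]]
[[17,16],[21,0],[25,5],[27,0],[37,16],[50,0]]
[[15,20],[33,0],[37,16],[50,0]]
[[15,20],[33,0],[37,16],[50,0]]
[[15,20],[33,0],[37,16],[47,19],[48,16],[50,0]]
[[15,20],[33,0],[37,16],[46,17],[47,19],[48,17],[49,16],[50,0]]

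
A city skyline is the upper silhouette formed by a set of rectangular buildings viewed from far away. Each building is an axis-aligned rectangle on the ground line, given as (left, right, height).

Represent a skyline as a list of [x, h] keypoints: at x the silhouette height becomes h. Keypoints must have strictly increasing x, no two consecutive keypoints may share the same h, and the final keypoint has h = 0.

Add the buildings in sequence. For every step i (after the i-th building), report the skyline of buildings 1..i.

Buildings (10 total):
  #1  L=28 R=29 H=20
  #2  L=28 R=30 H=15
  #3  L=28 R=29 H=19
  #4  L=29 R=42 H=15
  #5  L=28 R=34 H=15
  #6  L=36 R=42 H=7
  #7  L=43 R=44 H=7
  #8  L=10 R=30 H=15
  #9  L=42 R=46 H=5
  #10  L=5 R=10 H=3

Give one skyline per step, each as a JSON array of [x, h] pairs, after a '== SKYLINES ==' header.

== SKYLINES ==
[[28,20],[29,0]]
[[28,20],[29,15],[30,0]]
[[28,20],[29,15],[30,0]]
[[28,20],[29,15],[42,0]]
[[28,20],[29,15],[42,0]]
[[28,20],[29,15],[42,0]]
[[28,20],[29,15],[42,0],[43,7],[44,0]]
[[10,15],[28,20],[29,15],[42,0],[43,7],[44,0]]
[[10,15],[28,20],[29,15],[42,5],[43,7],[44,5],[46,0]]
[[5,3],[10,15],[28,20],[29,15],[42,5],[43,7],[44,5],[46,0]]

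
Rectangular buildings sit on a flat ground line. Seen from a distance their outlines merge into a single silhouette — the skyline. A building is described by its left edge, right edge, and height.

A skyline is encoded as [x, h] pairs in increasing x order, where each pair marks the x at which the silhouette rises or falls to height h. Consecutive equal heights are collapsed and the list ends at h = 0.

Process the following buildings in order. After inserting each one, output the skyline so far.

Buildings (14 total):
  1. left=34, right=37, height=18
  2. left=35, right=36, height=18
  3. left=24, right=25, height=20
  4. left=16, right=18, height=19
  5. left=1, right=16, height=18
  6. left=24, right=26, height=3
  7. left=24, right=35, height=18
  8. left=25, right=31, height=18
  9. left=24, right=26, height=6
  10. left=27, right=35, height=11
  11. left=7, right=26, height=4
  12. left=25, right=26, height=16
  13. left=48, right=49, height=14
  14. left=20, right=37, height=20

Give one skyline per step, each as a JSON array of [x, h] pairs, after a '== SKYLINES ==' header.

== SKYLINES ==
[[34,18],[37,0]]
[[34,18],[37,0]]
[[24,20],[25,0],[34,18],[37,0]]
[[16,19],[18,0],[24,20],[25,0],[34,18],[37,0]]
[[1,18],[16,19],[18,0],[24,20],[25,0],[34,18],[37,0]]
[[1,18],[16,19],[18,0],[24,20],[25,3],[26,0],[34,18],[37,0]]
[[1,18],[16,19],[18,0],[24,20],[25,18],[37,0]]
[[1,18],[16,19],[18,0],[24,20],[25,18],[37,0]]
[[1,18],[16,19],[18,0],[24,20],[25,18],[37,0]]
[[1,18],[16,19],[18,0],[24,20],[25,18],[37,0]]
[[1,18],[16,19],[18,4],[24,20],[25,18],[37,0]]
[[1,18],[16,19],[18,4],[24,20],[25,18],[37,0]]
[[1,18],[16,19],[18,4],[24,20],[25,18],[37,0],[48,14],[49,0]]
[[1,18],[16,19],[18,4],[20,20],[37,0],[48,14],[49,0]]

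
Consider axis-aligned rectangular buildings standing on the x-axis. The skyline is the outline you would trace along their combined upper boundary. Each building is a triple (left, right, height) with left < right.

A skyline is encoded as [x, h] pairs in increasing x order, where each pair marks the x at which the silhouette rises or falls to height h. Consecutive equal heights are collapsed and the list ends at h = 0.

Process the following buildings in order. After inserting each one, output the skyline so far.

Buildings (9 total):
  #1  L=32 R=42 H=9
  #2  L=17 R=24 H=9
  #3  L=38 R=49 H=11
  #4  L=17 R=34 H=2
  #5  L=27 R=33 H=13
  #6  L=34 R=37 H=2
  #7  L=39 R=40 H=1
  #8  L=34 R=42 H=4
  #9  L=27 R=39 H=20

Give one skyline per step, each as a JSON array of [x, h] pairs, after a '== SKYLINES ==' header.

== SKYLINES ==
[[32,9],[42,0]]
[[17,9],[24,0],[32,9],[42,0]]
[[17,9],[24,0],[32,9],[38,11],[49,0]]
[[17,9],[24,2],[32,9],[38,11],[49,0]]
[[17,9],[24,2],[27,13],[33,9],[38,11],[49,0]]
[[17,9],[24,2],[27,13],[33,9],[38,11],[49,0]]
[[17,9],[24,2],[27,13],[33,9],[38,11],[49,0]]
[[17,9],[24,2],[27,13],[33,9],[38,11],[49,0]]
[[17,9],[24,2],[27,20],[39,11],[49,0]]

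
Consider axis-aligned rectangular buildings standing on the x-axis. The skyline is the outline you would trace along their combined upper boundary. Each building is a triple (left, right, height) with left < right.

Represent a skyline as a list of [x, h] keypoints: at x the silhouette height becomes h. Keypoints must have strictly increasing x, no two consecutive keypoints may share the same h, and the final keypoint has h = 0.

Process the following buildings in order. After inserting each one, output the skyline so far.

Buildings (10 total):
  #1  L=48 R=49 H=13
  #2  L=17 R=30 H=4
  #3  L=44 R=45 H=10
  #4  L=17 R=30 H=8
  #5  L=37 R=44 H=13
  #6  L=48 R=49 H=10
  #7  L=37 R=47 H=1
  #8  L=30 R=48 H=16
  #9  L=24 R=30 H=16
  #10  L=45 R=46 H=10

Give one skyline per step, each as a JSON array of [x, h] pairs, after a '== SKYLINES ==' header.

== SKYLINES ==
[[48,13],[49,0]]
[[17,4],[30,0],[48,13],[49,0]]
[[17,4],[30,0],[44,10],[45,0],[48,13],[49,0]]
[[17,8],[30,0],[44,10],[45,0],[48,13],[49,0]]
[[17,8],[30,0],[37,13],[44,10],[45,0],[48,13],[49,0]]
[[17,8],[30,0],[37,13],[44,10],[45,0],[48,13],[49,0]]
[[17,8],[30,0],[37,13],[44,10],[45,1],[47,0],[48,13],[49,0]]
[[17,8],[30,16],[48,13],[49,0]]
[[17,8],[24,16],[48,13],[49,0]]
[[17,8],[24,16],[48,13],[49,0]]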